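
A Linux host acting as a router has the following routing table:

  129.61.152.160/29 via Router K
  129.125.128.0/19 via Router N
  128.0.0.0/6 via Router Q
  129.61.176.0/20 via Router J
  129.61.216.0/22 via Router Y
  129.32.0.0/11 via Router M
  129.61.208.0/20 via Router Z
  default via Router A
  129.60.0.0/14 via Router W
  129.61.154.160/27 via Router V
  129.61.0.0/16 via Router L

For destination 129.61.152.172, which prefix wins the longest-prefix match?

Entries matching 129.61.152.172:
  0.0.0.0/0 (default, matches everything)
  128.0.0.0/6 (128.0.0.0 - 131.255.255.255)
  129.32.0.0/11 (129.32.0.0 - 129.63.255.255)
  129.60.0.0/14 (129.60.0.0 - 129.63.255.255)
  129.61.0.0/16 (129.61.0.0 - 129.61.255.255)
Most specific is 129.61.0.0/16.

129.61.0.0/16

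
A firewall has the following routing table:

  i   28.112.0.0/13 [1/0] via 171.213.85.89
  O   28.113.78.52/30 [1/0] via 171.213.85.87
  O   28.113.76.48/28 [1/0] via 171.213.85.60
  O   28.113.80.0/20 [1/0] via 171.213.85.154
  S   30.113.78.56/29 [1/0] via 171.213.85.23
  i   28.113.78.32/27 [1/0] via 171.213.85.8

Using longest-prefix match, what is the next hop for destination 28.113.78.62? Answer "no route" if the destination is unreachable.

Routes whose prefix contains 28.113.78.62:
  28.112.0.0/13 (28.112.0.0 - 28.119.255.255) -> 171.213.85.89
  28.113.78.32/27 (28.113.78.32 - 28.113.78.63) -> 171.213.85.8
More-specific entries that do NOT match:
  28.113.78.52/30 (28.113.78.52 - 28.113.78.55) does not contain 28.113.78.62
  30.113.78.56/29 (30.113.78.56 - 30.113.78.63) does not contain 28.113.78.62
  28.113.76.48/28 (28.113.76.48 - 28.113.76.63) does not contain 28.113.78.62
Longest matching prefix is /27 -> next hop 171.213.85.8.

171.213.85.8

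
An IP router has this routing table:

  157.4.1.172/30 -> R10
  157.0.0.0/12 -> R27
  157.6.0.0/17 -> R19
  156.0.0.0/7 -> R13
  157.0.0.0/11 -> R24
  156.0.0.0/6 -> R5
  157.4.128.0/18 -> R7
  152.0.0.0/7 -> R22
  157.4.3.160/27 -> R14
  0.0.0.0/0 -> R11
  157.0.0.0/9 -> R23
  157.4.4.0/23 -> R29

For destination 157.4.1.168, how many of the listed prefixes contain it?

Prefixes containing 157.4.1.168:
  0.0.0.0/0 (default, matches everything)
  156.0.0.0/6 (156.0.0.0 - 159.255.255.255)
  156.0.0.0/7 (156.0.0.0 - 157.255.255.255)
  157.0.0.0/9 (157.0.0.0 - 157.127.255.255)
  157.0.0.0/11 (157.0.0.0 - 157.31.255.255)
  157.0.0.0/12 (157.0.0.0 - 157.15.255.255)
Total matching entries: 6.

6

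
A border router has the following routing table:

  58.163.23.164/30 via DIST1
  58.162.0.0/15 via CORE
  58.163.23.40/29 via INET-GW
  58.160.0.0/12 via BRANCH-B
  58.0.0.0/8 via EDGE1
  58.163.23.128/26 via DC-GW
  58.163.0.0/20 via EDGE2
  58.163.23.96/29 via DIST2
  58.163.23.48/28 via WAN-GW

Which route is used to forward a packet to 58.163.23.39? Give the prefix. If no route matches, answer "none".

Entries matching 58.163.23.39:
  58.0.0.0/8 (58.0.0.0 - 58.255.255.255)
  58.160.0.0/12 (58.160.0.0 - 58.175.255.255)
  58.162.0.0/15 (58.162.0.0 - 58.163.255.255)
Most specific is 58.162.0.0/15.

58.162.0.0/15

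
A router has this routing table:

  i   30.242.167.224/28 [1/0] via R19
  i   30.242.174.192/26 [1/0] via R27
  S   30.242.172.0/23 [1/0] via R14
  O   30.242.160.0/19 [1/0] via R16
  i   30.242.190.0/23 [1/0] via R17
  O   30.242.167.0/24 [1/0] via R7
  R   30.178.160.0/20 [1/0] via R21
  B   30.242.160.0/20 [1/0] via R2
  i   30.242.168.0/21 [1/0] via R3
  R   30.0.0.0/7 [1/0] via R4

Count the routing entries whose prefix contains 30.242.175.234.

Prefixes containing 30.242.175.234:
  30.0.0.0/7 (30.0.0.0 - 31.255.255.255)
  30.242.160.0/19 (30.242.160.0 - 30.242.191.255)
  30.242.160.0/20 (30.242.160.0 - 30.242.175.255)
  30.242.168.0/21 (30.242.168.0 - 30.242.175.255)
Total matching entries: 4.

4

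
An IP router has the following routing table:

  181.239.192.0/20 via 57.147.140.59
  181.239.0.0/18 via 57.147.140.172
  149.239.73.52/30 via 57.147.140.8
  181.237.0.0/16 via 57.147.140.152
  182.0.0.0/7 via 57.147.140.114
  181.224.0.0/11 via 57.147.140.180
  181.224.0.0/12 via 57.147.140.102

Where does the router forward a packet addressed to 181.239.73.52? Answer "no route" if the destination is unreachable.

Routes whose prefix contains 181.239.73.52:
  181.224.0.0/11 (181.224.0.0 - 181.255.255.255) -> 57.147.140.180
  181.224.0.0/12 (181.224.0.0 - 181.239.255.255) -> 57.147.140.102
More-specific entries that do NOT match:
  149.239.73.52/30 (149.239.73.52 - 149.239.73.55) does not contain 181.239.73.52
  181.239.192.0/20 (181.239.192.0 - 181.239.207.255) does not contain 181.239.73.52
  181.239.0.0/18 (181.239.0.0 - 181.239.63.255) does not contain 181.239.73.52
  181.237.0.0/16 (181.237.0.0 - 181.237.255.255) does not contain 181.239.73.52
Longest matching prefix is /12 -> next hop 57.147.140.102.

57.147.140.102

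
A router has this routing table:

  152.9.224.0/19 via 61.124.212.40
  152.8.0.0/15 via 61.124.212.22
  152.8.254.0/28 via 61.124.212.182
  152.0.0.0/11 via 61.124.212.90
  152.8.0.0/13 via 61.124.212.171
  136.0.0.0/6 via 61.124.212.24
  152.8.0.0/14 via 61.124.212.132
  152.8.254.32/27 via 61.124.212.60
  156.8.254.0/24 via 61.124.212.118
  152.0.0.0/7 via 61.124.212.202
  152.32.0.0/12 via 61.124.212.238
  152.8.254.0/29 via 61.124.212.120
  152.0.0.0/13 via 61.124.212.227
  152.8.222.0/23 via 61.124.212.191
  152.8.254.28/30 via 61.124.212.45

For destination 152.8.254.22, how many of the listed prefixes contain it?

Prefixes containing 152.8.254.22:
  152.0.0.0/7 (152.0.0.0 - 153.255.255.255)
  152.0.0.0/11 (152.0.0.0 - 152.31.255.255)
  152.8.0.0/13 (152.8.0.0 - 152.15.255.255)
  152.8.0.0/14 (152.8.0.0 - 152.11.255.255)
  152.8.0.0/15 (152.8.0.0 - 152.9.255.255)
Total matching entries: 5.

5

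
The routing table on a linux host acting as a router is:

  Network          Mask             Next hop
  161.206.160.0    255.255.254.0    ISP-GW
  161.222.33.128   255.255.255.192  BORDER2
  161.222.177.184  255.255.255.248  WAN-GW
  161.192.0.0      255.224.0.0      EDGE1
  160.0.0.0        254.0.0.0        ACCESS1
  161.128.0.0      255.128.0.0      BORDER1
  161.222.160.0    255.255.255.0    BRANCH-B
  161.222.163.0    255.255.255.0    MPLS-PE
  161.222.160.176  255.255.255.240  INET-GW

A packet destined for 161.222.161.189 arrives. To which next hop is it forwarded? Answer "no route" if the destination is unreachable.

EDGE1

Routes whose prefix contains 161.222.161.189:
  160.0.0.0/7 (160.0.0.0 - 161.255.255.255) -> ACCESS1
  161.128.0.0/9 (161.128.0.0 - 161.255.255.255) -> BORDER1
  161.192.0.0/11 (161.192.0.0 - 161.223.255.255) -> EDGE1
More-specific entries that do NOT match:
  161.222.177.184/29 (161.222.177.184 - 161.222.177.191) does not contain 161.222.161.189
  161.222.160.176/28 (161.222.160.176 - 161.222.160.191) does not contain 161.222.161.189
  161.222.33.128/26 (161.222.33.128 - 161.222.33.191) does not contain 161.222.161.189
  161.222.160.0/24 (161.222.160.0 - 161.222.160.255) does not contain 161.222.161.189
  161.222.163.0/24 (161.222.163.0 - 161.222.163.255) does not contain 161.222.161.189
  161.206.160.0/23 (161.206.160.0 - 161.206.161.255) does not contain 161.222.161.189
Longest matching prefix is /11 -> next hop EDGE1.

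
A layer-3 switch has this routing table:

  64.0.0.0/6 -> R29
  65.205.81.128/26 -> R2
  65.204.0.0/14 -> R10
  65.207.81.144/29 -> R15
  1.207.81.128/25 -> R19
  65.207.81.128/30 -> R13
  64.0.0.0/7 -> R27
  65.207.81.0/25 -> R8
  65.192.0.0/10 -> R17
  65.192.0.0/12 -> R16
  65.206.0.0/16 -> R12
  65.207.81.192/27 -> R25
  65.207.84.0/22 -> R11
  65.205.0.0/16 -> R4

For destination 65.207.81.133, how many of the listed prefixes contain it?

5

Prefixes containing 65.207.81.133:
  64.0.0.0/6 (64.0.0.0 - 67.255.255.255)
  64.0.0.0/7 (64.0.0.0 - 65.255.255.255)
  65.192.0.0/10 (65.192.0.0 - 65.255.255.255)
  65.192.0.0/12 (65.192.0.0 - 65.207.255.255)
  65.204.0.0/14 (65.204.0.0 - 65.207.255.255)
Total matching entries: 5.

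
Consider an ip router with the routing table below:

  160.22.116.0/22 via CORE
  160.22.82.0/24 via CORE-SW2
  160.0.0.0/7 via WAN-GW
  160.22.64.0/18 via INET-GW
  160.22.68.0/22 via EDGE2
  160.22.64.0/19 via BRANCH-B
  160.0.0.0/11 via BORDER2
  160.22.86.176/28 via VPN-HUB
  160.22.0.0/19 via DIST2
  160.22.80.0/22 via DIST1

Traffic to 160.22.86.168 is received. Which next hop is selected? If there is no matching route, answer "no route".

Routes whose prefix contains 160.22.86.168:
  160.0.0.0/7 (160.0.0.0 - 161.255.255.255) -> WAN-GW
  160.0.0.0/11 (160.0.0.0 - 160.31.255.255) -> BORDER2
  160.22.64.0/18 (160.22.64.0 - 160.22.127.255) -> INET-GW
  160.22.64.0/19 (160.22.64.0 - 160.22.95.255) -> BRANCH-B
More-specific entries that do NOT match:
  160.22.86.176/28 (160.22.86.176 - 160.22.86.191) does not contain 160.22.86.168
  160.22.82.0/24 (160.22.82.0 - 160.22.82.255) does not contain 160.22.86.168
  160.22.116.0/22 (160.22.116.0 - 160.22.119.255) does not contain 160.22.86.168
  160.22.68.0/22 (160.22.68.0 - 160.22.71.255) does not contain 160.22.86.168
  160.22.80.0/22 (160.22.80.0 - 160.22.83.255) does not contain 160.22.86.168
Longest matching prefix is /19 -> next hop BRANCH-B.

BRANCH-B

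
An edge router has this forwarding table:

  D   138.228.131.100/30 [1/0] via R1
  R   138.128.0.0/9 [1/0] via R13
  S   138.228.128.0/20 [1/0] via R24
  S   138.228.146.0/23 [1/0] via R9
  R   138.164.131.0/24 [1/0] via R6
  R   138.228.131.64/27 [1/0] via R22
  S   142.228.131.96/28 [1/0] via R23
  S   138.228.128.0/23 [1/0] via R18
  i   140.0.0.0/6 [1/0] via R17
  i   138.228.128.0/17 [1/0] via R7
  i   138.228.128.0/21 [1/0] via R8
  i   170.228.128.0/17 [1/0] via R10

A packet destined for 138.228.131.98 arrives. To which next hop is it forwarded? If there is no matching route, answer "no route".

R8

Routes whose prefix contains 138.228.131.98:
  138.128.0.0/9 (138.128.0.0 - 138.255.255.255) -> R13
  138.228.128.0/17 (138.228.128.0 - 138.228.255.255) -> R7
  138.228.128.0/20 (138.228.128.0 - 138.228.143.255) -> R24
  138.228.128.0/21 (138.228.128.0 - 138.228.135.255) -> R8
More-specific entries that do NOT match:
  138.228.131.100/30 (138.228.131.100 - 138.228.131.103) does not contain 138.228.131.98
  142.228.131.96/28 (142.228.131.96 - 142.228.131.111) does not contain 138.228.131.98
  138.228.131.64/27 (138.228.131.64 - 138.228.131.95) does not contain 138.228.131.98
  138.164.131.0/24 (138.164.131.0 - 138.164.131.255) does not contain 138.228.131.98
  138.228.146.0/23 (138.228.146.0 - 138.228.147.255) does not contain 138.228.131.98
  138.228.128.0/23 (138.228.128.0 - 138.228.129.255) does not contain 138.228.131.98
Longest matching prefix is /21 -> next hop R8.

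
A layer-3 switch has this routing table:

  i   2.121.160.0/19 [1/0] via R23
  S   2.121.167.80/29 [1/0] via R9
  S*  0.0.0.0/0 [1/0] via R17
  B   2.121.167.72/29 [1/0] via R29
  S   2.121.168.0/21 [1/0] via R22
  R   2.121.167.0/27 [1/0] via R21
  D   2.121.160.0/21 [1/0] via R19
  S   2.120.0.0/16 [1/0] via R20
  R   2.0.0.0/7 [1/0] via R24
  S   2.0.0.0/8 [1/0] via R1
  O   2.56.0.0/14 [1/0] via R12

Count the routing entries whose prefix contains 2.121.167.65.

Prefixes containing 2.121.167.65:
  0.0.0.0/0 (default, matches everything)
  2.0.0.0/7 (2.0.0.0 - 3.255.255.255)
  2.0.0.0/8 (2.0.0.0 - 2.255.255.255)
  2.121.160.0/19 (2.121.160.0 - 2.121.191.255)
  2.121.160.0/21 (2.121.160.0 - 2.121.167.255)
Total matching entries: 5.

5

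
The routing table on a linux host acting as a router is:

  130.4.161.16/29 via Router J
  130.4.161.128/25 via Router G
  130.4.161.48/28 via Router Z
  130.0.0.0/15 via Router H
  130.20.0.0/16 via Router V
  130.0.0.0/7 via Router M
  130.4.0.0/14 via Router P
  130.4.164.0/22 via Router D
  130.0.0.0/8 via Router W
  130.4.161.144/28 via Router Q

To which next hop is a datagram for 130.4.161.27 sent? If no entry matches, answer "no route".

Routes whose prefix contains 130.4.161.27:
  130.0.0.0/7 (130.0.0.0 - 131.255.255.255) -> Router M
  130.0.0.0/8 (130.0.0.0 - 130.255.255.255) -> Router W
  130.4.0.0/14 (130.4.0.0 - 130.7.255.255) -> Router P
More-specific entries that do NOT match:
  130.4.161.16/29 (130.4.161.16 - 130.4.161.23) does not contain 130.4.161.27
  130.4.161.48/28 (130.4.161.48 - 130.4.161.63) does not contain 130.4.161.27
  130.4.161.144/28 (130.4.161.144 - 130.4.161.159) does not contain 130.4.161.27
  130.4.161.128/25 (130.4.161.128 - 130.4.161.255) does not contain 130.4.161.27
  130.4.164.0/22 (130.4.164.0 - 130.4.167.255) does not contain 130.4.161.27
  130.20.0.0/16 (130.20.0.0 - 130.20.255.255) does not contain 130.4.161.27
  130.0.0.0/15 (130.0.0.0 - 130.1.255.255) does not contain 130.4.161.27
Longest matching prefix is /14 -> next hop Router P.

Router P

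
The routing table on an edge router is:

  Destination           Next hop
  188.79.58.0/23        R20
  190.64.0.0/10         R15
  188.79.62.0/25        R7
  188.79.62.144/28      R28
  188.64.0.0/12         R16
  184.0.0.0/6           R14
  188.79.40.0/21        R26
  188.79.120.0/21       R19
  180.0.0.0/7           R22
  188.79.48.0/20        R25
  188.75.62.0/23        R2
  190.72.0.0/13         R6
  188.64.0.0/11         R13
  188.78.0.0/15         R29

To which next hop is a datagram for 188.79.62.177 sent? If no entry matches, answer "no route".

R25

Routes whose prefix contains 188.79.62.177:
  188.64.0.0/11 (188.64.0.0 - 188.95.255.255) -> R13
  188.64.0.0/12 (188.64.0.0 - 188.79.255.255) -> R16
  188.78.0.0/15 (188.78.0.0 - 188.79.255.255) -> R29
  188.79.48.0/20 (188.79.48.0 - 188.79.63.255) -> R25
More-specific entries that do NOT match:
  188.79.62.144/28 (188.79.62.144 - 188.79.62.159) does not contain 188.79.62.177
  188.79.62.0/25 (188.79.62.0 - 188.79.62.127) does not contain 188.79.62.177
  188.79.58.0/23 (188.79.58.0 - 188.79.59.255) does not contain 188.79.62.177
  188.75.62.0/23 (188.75.62.0 - 188.75.63.255) does not contain 188.79.62.177
  188.79.40.0/21 (188.79.40.0 - 188.79.47.255) does not contain 188.79.62.177
  188.79.120.0/21 (188.79.120.0 - 188.79.127.255) does not contain 188.79.62.177
Longest matching prefix is /20 -> next hop R25.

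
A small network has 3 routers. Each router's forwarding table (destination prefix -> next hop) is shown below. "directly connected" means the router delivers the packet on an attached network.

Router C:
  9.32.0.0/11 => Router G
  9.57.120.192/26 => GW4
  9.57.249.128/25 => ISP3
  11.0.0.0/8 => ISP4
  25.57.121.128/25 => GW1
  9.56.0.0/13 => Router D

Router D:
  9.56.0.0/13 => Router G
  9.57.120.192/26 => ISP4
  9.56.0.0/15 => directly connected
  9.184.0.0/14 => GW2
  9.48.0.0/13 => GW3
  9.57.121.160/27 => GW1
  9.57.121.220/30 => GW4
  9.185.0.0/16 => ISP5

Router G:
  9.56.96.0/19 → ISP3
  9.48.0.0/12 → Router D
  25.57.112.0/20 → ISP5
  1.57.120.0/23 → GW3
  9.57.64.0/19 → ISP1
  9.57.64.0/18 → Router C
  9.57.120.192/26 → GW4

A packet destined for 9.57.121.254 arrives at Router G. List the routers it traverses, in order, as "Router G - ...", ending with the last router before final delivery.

Router G - Router C - Router D

At Router G: longest match for 9.57.121.254 is 9.57.64.0/18 -> Router C
At Router C: longest match for 9.57.121.254 is 9.56.0.0/13 -> Router D
At Router D: longest match for 9.57.121.254 is 9.56.0.0/15 -> directly connected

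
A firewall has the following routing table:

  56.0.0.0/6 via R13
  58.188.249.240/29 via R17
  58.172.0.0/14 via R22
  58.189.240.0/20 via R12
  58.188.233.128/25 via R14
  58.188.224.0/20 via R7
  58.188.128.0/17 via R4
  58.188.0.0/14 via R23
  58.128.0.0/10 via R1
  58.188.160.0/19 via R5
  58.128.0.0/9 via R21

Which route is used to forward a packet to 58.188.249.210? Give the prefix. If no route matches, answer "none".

58.188.128.0/17

Entries matching 58.188.249.210:
  56.0.0.0/6 (56.0.0.0 - 59.255.255.255)
  58.128.0.0/9 (58.128.0.0 - 58.255.255.255)
  58.128.0.0/10 (58.128.0.0 - 58.191.255.255)
  58.188.0.0/14 (58.188.0.0 - 58.191.255.255)
  58.188.128.0/17 (58.188.128.0 - 58.188.255.255)
Most specific is 58.188.128.0/17.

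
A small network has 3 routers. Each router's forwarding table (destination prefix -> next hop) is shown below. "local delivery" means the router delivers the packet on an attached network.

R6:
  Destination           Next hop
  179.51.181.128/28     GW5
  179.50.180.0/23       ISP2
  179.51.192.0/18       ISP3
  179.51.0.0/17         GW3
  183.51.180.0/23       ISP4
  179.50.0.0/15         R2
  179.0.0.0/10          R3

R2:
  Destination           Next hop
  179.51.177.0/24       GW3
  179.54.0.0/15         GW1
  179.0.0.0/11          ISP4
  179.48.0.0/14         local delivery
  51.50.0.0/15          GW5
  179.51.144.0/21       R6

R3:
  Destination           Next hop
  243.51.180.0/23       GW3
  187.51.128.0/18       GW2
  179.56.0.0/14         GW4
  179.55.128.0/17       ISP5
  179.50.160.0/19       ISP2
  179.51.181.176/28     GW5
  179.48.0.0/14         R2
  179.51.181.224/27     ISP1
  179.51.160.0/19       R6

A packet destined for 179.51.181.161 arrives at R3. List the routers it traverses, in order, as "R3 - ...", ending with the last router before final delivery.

R3 - R6 - R2

At R3: longest match for 179.51.181.161 is 179.51.160.0/19 -> R6
At R6: longest match for 179.51.181.161 is 179.50.0.0/15 -> R2
At R2: longest match for 179.51.181.161 is 179.48.0.0/14 -> local delivery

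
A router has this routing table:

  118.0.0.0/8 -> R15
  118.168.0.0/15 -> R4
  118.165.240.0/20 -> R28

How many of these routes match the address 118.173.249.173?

1

Prefixes containing 118.173.249.173:
  118.0.0.0/8 (118.0.0.0 - 118.255.255.255)
Total matching entries: 1.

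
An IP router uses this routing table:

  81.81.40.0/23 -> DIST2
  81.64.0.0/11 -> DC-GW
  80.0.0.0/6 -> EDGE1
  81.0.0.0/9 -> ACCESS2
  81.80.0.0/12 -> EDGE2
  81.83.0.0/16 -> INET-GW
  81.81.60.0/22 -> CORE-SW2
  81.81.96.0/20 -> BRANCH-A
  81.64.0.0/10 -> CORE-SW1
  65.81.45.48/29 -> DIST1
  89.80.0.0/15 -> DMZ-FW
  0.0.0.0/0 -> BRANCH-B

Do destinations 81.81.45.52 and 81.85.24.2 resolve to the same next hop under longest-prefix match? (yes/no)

81.81.45.52: longest match 81.80.0.0/12 -> EDGE2
81.85.24.2: longest match 81.80.0.0/12 -> EDGE2

yes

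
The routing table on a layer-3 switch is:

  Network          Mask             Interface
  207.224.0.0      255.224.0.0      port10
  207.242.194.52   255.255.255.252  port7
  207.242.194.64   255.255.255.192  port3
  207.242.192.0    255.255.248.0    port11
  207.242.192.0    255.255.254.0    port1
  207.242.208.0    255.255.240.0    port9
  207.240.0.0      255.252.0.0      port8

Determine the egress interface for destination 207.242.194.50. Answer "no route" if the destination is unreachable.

Routes whose prefix contains 207.242.194.50:
  207.224.0.0/11 (207.224.0.0 - 207.255.255.255) -> port10
  207.240.0.0/14 (207.240.0.0 - 207.243.255.255) -> port8
  207.242.192.0/21 (207.242.192.0 - 207.242.199.255) -> port11
More-specific entries that do NOT match:
  207.242.194.52/30 (207.242.194.52 - 207.242.194.55) does not contain 207.242.194.50
  207.242.194.64/26 (207.242.194.64 - 207.242.194.127) does not contain 207.242.194.50
  207.242.192.0/23 (207.242.192.0 - 207.242.193.255) does not contain 207.242.194.50
Longest matching prefix is /21 -> interface port11.

port11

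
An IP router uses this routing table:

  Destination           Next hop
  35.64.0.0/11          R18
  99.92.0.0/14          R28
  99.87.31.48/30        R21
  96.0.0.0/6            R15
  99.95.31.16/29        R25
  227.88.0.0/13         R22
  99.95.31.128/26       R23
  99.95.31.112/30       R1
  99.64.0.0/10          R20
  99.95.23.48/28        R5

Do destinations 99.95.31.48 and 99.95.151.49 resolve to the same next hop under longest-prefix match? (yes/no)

99.95.31.48: longest match 99.92.0.0/14 -> R28
99.95.151.49: longest match 99.92.0.0/14 -> R28

yes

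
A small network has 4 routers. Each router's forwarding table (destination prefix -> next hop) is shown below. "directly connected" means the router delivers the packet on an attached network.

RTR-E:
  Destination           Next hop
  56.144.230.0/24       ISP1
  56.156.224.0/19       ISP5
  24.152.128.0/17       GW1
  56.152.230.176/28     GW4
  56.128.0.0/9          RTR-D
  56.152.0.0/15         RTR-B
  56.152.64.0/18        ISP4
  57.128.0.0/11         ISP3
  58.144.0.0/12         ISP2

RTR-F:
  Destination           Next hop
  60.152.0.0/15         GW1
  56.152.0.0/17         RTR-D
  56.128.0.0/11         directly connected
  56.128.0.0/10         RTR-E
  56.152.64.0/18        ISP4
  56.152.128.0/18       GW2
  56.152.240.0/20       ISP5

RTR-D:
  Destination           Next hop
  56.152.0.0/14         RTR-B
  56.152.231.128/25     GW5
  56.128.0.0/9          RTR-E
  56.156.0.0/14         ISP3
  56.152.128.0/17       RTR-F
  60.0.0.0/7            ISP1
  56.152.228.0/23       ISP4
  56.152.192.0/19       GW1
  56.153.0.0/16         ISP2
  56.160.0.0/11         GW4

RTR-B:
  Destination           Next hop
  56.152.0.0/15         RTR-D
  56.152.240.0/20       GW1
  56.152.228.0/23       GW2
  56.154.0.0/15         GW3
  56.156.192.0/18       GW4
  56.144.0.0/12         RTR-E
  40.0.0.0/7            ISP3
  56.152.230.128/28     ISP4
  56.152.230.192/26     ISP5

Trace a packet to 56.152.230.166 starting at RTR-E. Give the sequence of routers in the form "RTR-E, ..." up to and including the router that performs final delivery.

At RTR-E: longest match for 56.152.230.166 is 56.152.0.0/15 -> RTR-B
At RTR-B: longest match for 56.152.230.166 is 56.152.0.0/15 -> RTR-D
At RTR-D: longest match for 56.152.230.166 is 56.152.128.0/17 -> RTR-F
At RTR-F: longest match for 56.152.230.166 is 56.128.0.0/11 -> directly connected

RTR-E, RTR-B, RTR-D, RTR-F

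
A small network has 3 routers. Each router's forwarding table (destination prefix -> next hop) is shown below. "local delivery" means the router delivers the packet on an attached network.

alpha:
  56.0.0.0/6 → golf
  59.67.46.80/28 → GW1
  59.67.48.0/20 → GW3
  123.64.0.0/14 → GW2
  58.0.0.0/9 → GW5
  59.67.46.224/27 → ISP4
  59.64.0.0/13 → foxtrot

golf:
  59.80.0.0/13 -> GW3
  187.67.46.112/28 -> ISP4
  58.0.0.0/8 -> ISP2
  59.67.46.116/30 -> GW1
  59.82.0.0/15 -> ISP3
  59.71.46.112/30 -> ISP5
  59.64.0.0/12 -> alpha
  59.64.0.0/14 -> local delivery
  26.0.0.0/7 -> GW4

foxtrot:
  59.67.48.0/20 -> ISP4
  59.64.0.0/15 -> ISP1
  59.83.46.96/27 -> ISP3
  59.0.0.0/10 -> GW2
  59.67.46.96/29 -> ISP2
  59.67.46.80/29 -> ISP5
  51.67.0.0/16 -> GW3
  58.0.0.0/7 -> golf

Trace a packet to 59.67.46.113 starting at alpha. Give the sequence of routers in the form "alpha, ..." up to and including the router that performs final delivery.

At alpha: longest match for 59.67.46.113 is 59.64.0.0/13 -> foxtrot
At foxtrot: longest match for 59.67.46.113 is 58.0.0.0/7 -> golf
At golf: longest match for 59.67.46.113 is 59.64.0.0/14 -> local delivery

alpha, foxtrot, golf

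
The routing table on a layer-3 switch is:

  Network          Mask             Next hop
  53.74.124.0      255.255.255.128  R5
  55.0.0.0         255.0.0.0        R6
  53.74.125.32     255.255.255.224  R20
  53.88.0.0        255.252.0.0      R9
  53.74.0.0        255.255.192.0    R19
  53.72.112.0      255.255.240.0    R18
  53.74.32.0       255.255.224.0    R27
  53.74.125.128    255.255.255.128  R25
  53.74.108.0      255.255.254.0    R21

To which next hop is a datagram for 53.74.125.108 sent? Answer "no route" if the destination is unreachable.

No entry's prefix contains 53.74.125.108; there is no default route.

no route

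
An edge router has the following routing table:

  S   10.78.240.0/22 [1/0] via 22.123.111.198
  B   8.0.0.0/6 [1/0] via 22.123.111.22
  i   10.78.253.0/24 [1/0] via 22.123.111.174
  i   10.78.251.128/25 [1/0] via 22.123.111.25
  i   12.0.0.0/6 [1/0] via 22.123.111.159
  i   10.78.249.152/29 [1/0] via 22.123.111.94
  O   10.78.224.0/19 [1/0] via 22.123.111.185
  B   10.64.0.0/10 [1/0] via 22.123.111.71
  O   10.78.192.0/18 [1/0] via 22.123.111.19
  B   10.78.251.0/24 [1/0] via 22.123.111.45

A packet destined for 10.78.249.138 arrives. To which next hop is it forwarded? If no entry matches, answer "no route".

Routes whose prefix contains 10.78.249.138:
  8.0.0.0/6 (8.0.0.0 - 11.255.255.255) -> 22.123.111.22
  10.64.0.0/10 (10.64.0.0 - 10.127.255.255) -> 22.123.111.71
  10.78.192.0/18 (10.78.192.0 - 10.78.255.255) -> 22.123.111.19
  10.78.224.0/19 (10.78.224.0 - 10.78.255.255) -> 22.123.111.185
More-specific entries that do NOT match:
  10.78.249.152/29 (10.78.249.152 - 10.78.249.159) does not contain 10.78.249.138
  10.78.251.128/25 (10.78.251.128 - 10.78.251.255) does not contain 10.78.249.138
  10.78.253.0/24 (10.78.253.0 - 10.78.253.255) does not contain 10.78.249.138
  10.78.251.0/24 (10.78.251.0 - 10.78.251.255) does not contain 10.78.249.138
  10.78.240.0/22 (10.78.240.0 - 10.78.243.255) does not contain 10.78.249.138
Longest matching prefix is /19 -> next hop 22.123.111.185.

22.123.111.185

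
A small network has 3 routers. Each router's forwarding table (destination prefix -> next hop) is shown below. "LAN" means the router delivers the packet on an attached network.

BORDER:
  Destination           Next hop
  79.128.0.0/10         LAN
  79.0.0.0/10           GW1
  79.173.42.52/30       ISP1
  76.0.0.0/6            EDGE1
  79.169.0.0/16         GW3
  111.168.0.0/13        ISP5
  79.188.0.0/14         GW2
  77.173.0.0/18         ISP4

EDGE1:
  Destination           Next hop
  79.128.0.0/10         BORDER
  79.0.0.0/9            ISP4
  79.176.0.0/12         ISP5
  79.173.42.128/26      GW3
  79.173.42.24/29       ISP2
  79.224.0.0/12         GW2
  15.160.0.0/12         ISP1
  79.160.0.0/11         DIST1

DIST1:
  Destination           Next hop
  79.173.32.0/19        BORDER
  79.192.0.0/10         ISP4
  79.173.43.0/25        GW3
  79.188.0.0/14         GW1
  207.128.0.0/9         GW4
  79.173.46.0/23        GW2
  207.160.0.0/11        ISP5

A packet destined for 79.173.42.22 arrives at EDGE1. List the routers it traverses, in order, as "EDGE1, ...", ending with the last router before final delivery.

At EDGE1: longest match for 79.173.42.22 is 79.160.0.0/11 -> DIST1
At DIST1: longest match for 79.173.42.22 is 79.173.32.0/19 -> BORDER
At BORDER: longest match for 79.173.42.22 is 79.128.0.0/10 -> LAN

EDGE1, DIST1, BORDER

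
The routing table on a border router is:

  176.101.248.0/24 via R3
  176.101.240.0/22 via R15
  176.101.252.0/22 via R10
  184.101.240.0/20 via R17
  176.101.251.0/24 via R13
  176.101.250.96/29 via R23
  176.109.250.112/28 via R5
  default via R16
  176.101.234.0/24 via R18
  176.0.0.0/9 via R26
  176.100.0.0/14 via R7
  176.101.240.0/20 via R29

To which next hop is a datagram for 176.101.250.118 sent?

Routes whose prefix contains 176.101.250.118:
  0.0.0.0/0 (default, matches everything) -> R16
  176.0.0.0/9 (176.0.0.0 - 176.127.255.255) -> R26
  176.100.0.0/14 (176.100.0.0 - 176.103.255.255) -> R7
  176.101.240.0/20 (176.101.240.0 - 176.101.255.255) -> R29
More-specific entries that do NOT match:
  176.101.250.96/29 (176.101.250.96 - 176.101.250.103) does not contain 176.101.250.118
  176.109.250.112/28 (176.109.250.112 - 176.109.250.127) does not contain 176.101.250.118
  176.101.248.0/24 (176.101.248.0 - 176.101.248.255) does not contain 176.101.250.118
  176.101.251.0/24 (176.101.251.0 - 176.101.251.255) does not contain 176.101.250.118
  176.101.234.0/24 (176.101.234.0 - 176.101.234.255) does not contain 176.101.250.118
  176.101.240.0/22 (176.101.240.0 - 176.101.243.255) does not contain 176.101.250.118
  176.101.252.0/22 (176.101.252.0 - 176.101.255.255) does not contain 176.101.250.118
Longest matching prefix is /20 -> next hop R29.

R29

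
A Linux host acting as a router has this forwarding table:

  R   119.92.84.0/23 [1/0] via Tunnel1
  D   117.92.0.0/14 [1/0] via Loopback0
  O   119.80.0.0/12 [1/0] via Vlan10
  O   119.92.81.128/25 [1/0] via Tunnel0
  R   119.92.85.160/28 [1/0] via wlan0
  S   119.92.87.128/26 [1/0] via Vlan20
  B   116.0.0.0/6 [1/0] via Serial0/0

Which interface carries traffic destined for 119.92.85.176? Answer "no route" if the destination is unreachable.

Routes whose prefix contains 119.92.85.176:
  116.0.0.0/6 (116.0.0.0 - 119.255.255.255) -> Serial0/0
  119.80.0.0/12 (119.80.0.0 - 119.95.255.255) -> Vlan10
  119.92.84.0/23 (119.92.84.0 - 119.92.85.255) -> Tunnel1
More-specific entries that do NOT match:
  119.92.85.160/28 (119.92.85.160 - 119.92.85.175) does not contain 119.92.85.176
  119.92.87.128/26 (119.92.87.128 - 119.92.87.191) does not contain 119.92.85.176
  119.92.81.128/25 (119.92.81.128 - 119.92.81.255) does not contain 119.92.85.176
Longest matching prefix is /23 -> interface Tunnel1.

Tunnel1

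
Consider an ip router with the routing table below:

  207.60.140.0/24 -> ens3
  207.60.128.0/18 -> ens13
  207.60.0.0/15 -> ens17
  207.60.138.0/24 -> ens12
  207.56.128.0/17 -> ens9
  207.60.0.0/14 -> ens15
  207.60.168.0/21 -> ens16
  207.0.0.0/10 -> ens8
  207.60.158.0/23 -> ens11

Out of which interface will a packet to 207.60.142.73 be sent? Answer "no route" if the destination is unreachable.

Routes whose prefix contains 207.60.142.73:
  207.0.0.0/10 (207.0.0.0 - 207.63.255.255) -> ens8
  207.60.0.0/14 (207.60.0.0 - 207.63.255.255) -> ens15
  207.60.0.0/15 (207.60.0.0 - 207.61.255.255) -> ens17
  207.60.128.0/18 (207.60.128.0 - 207.60.191.255) -> ens13
More-specific entries that do NOT match:
  207.60.140.0/24 (207.60.140.0 - 207.60.140.255) does not contain 207.60.142.73
  207.60.138.0/24 (207.60.138.0 - 207.60.138.255) does not contain 207.60.142.73
  207.60.158.0/23 (207.60.158.0 - 207.60.159.255) does not contain 207.60.142.73
  207.60.168.0/21 (207.60.168.0 - 207.60.175.255) does not contain 207.60.142.73
Longest matching prefix is /18 -> interface ens13.

ens13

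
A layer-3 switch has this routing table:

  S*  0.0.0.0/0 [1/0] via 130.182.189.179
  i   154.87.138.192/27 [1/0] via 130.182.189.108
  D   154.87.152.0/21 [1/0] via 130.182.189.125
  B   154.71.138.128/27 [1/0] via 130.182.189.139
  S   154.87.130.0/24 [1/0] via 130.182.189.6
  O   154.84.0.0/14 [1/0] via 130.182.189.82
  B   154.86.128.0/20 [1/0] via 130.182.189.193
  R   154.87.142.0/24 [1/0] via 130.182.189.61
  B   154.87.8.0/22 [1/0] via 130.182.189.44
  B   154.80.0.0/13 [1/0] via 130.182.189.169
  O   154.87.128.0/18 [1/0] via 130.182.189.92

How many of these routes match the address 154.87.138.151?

Prefixes containing 154.87.138.151:
  0.0.0.0/0 (default, matches everything)
  154.80.0.0/13 (154.80.0.0 - 154.87.255.255)
  154.84.0.0/14 (154.84.0.0 - 154.87.255.255)
  154.87.128.0/18 (154.87.128.0 - 154.87.191.255)
Total matching entries: 4.

4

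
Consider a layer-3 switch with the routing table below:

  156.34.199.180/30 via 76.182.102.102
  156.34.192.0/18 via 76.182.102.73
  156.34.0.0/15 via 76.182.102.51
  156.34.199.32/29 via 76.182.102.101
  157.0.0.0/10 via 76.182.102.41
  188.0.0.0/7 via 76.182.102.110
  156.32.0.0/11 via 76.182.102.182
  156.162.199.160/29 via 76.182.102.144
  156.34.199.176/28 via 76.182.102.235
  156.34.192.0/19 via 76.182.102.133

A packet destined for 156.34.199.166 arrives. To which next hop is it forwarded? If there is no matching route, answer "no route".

Routes whose prefix contains 156.34.199.166:
  156.32.0.0/11 (156.32.0.0 - 156.63.255.255) -> 76.182.102.182
  156.34.0.0/15 (156.34.0.0 - 156.35.255.255) -> 76.182.102.51
  156.34.192.0/18 (156.34.192.0 - 156.34.255.255) -> 76.182.102.73
  156.34.192.0/19 (156.34.192.0 - 156.34.223.255) -> 76.182.102.133
More-specific entries that do NOT match:
  156.34.199.180/30 (156.34.199.180 - 156.34.199.183) does not contain 156.34.199.166
  156.34.199.32/29 (156.34.199.32 - 156.34.199.39) does not contain 156.34.199.166
  156.162.199.160/29 (156.162.199.160 - 156.162.199.167) does not contain 156.34.199.166
  156.34.199.176/28 (156.34.199.176 - 156.34.199.191) does not contain 156.34.199.166
Longest matching prefix is /19 -> next hop 76.182.102.133.

76.182.102.133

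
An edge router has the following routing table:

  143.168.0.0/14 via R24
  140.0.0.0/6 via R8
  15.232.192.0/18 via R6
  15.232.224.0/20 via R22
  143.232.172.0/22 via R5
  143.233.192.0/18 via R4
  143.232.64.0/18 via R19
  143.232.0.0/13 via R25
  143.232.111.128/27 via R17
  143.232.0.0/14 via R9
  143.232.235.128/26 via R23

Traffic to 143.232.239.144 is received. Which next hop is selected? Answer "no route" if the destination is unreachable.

Routes whose prefix contains 143.232.239.144:
  140.0.0.0/6 (140.0.0.0 - 143.255.255.255) -> R8
  143.232.0.0/13 (143.232.0.0 - 143.239.255.255) -> R25
  143.232.0.0/14 (143.232.0.0 - 143.235.255.255) -> R9
More-specific entries that do NOT match:
  143.232.111.128/27 (143.232.111.128 - 143.232.111.159) does not contain 143.232.239.144
  143.232.235.128/26 (143.232.235.128 - 143.232.235.191) does not contain 143.232.239.144
  143.232.172.0/22 (143.232.172.0 - 143.232.175.255) does not contain 143.232.239.144
  15.232.224.0/20 (15.232.224.0 - 15.232.239.255) does not contain 143.232.239.144
  15.232.192.0/18 (15.232.192.0 - 15.232.255.255) does not contain 143.232.239.144
  143.233.192.0/18 (143.233.192.0 - 143.233.255.255) does not contain 143.232.239.144
  143.232.64.0/18 (143.232.64.0 - 143.232.127.255) does not contain 143.232.239.144
Longest matching prefix is /14 -> next hop R9.

R9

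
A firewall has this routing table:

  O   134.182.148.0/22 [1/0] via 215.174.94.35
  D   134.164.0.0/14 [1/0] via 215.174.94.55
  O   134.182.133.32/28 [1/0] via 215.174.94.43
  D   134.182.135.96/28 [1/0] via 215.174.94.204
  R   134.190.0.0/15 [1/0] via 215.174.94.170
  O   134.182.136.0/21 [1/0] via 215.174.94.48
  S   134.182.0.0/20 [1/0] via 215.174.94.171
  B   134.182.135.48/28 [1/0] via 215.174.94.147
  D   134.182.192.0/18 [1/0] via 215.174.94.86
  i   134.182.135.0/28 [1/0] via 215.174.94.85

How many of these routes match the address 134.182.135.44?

0

No listed prefix contains 134.182.135.44.
Total matching entries: 0.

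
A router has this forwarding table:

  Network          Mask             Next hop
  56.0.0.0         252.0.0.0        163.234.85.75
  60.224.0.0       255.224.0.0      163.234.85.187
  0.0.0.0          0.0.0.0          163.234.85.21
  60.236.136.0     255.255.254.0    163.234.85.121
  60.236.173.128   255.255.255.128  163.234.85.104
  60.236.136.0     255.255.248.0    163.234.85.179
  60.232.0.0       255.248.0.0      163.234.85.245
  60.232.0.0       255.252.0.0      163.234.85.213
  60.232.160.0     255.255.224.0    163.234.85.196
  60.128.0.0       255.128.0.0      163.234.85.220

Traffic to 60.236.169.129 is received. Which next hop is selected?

Routes whose prefix contains 60.236.169.129:
  0.0.0.0/0 (default, matches everything) -> 163.234.85.21
  60.128.0.0/9 (60.128.0.0 - 60.255.255.255) -> 163.234.85.220
  60.224.0.0/11 (60.224.0.0 - 60.255.255.255) -> 163.234.85.187
  60.232.0.0/13 (60.232.0.0 - 60.239.255.255) -> 163.234.85.245
More-specific entries that do NOT match:
  60.236.173.128/25 (60.236.173.128 - 60.236.173.255) does not contain 60.236.169.129
  60.236.136.0/23 (60.236.136.0 - 60.236.137.255) does not contain 60.236.169.129
  60.236.136.0/21 (60.236.136.0 - 60.236.143.255) does not contain 60.236.169.129
  60.232.160.0/19 (60.232.160.0 - 60.232.191.255) does not contain 60.236.169.129
  60.232.0.0/14 (60.232.0.0 - 60.235.255.255) does not contain 60.236.169.129
Longest matching prefix is /13 -> next hop 163.234.85.245.

163.234.85.245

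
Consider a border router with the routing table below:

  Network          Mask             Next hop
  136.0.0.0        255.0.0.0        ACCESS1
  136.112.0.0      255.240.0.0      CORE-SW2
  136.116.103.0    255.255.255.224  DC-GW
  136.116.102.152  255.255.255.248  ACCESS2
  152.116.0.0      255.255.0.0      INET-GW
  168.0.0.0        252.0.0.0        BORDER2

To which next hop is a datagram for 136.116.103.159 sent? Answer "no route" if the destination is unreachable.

CORE-SW2

Routes whose prefix contains 136.116.103.159:
  136.0.0.0/8 (136.0.0.0 - 136.255.255.255) -> ACCESS1
  136.112.0.0/12 (136.112.0.0 - 136.127.255.255) -> CORE-SW2
More-specific entries that do NOT match:
  136.116.102.152/29 (136.116.102.152 - 136.116.102.159) does not contain 136.116.103.159
  136.116.103.0/27 (136.116.103.0 - 136.116.103.31) does not contain 136.116.103.159
  152.116.0.0/16 (152.116.0.0 - 152.116.255.255) does not contain 136.116.103.159
Longest matching prefix is /12 -> next hop CORE-SW2.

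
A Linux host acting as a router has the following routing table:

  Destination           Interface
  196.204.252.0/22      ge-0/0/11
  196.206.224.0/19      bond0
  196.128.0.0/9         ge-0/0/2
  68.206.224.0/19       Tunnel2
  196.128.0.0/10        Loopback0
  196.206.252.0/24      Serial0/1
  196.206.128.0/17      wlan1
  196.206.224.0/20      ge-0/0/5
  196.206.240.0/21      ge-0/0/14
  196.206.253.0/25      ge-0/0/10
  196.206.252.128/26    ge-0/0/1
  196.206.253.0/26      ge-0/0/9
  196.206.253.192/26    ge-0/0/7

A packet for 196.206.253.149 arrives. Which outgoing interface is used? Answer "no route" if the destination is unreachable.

Routes whose prefix contains 196.206.253.149:
  196.128.0.0/9 (196.128.0.0 - 196.255.255.255) -> ge-0/0/2
  196.206.128.0/17 (196.206.128.0 - 196.206.255.255) -> wlan1
  196.206.224.0/19 (196.206.224.0 - 196.206.255.255) -> bond0
More-specific entries that do NOT match:
  196.206.252.128/26 (196.206.252.128 - 196.206.252.191) does not contain 196.206.253.149
  196.206.253.0/26 (196.206.253.0 - 196.206.253.63) does not contain 196.206.253.149
  196.206.253.192/26 (196.206.253.192 - 196.206.253.255) does not contain 196.206.253.149
  196.206.253.0/25 (196.206.253.0 - 196.206.253.127) does not contain 196.206.253.149
  196.206.252.0/24 (196.206.252.0 - 196.206.252.255) does not contain 196.206.253.149
  196.204.252.0/22 (196.204.252.0 - 196.204.255.255) does not contain 196.206.253.149
  196.206.240.0/21 (196.206.240.0 - 196.206.247.255) does not contain 196.206.253.149
  196.206.224.0/20 (196.206.224.0 - 196.206.239.255) does not contain 196.206.253.149
Longest matching prefix is /19 -> interface bond0.

bond0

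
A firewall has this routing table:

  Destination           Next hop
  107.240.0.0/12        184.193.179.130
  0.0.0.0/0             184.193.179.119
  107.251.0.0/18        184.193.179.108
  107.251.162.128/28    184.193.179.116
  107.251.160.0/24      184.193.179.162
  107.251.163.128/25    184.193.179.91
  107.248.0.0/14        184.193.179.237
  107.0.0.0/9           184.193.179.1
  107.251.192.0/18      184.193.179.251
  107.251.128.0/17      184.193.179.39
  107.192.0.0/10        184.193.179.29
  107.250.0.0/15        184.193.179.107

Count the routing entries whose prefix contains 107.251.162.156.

Prefixes containing 107.251.162.156:
  0.0.0.0/0 (default, matches everything)
  107.192.0.0/10 (107.192.0.0 - 107.255.255.255)
  107.240.0.0/12 (107.240.0.0 - 107.255.255.255)
  107.248.0.0/14 (107.248.0.0 - 107.251.255.255)
  107.250.0.0/15 (107.250.0.0 - 107.251.255.255)
  107.251.128.0/17 (107.251.128.0 - 107.251.255.255)
Total matching entries: 6.

6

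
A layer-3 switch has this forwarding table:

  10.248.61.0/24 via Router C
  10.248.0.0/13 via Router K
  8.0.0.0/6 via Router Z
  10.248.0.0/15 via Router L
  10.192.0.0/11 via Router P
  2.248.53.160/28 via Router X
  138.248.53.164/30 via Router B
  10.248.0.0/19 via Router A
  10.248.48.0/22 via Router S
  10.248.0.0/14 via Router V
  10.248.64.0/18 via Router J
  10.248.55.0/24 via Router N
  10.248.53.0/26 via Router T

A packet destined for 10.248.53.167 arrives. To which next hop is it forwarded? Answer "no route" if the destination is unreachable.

Router L

Routes whose prefix contains 10.248.53.167:
  8.0.0.0/6 (8.0.0.0 - 11.255.255.255) -> Router Z
  10.248.0.0/13 (10.248.0.0 - 10.255.255.255) -> Router K
  10.248.0.0/14 (10.248.0.0 - 10.251.255.255) -> Router V
  10.248.0.0/15 (10.248.0.0 - 10.249.255.255) -> Router L
More-specific entries that do NOT match:
  138.248.53.164/30 (138.248.53.164 - 138.248.53.167) does not contain 10.248.53.167
  2.248.53.160/28 (2.248.53.160 - 2.248.53.175) does not contain 10.248.53.167
  10.248.53.0/26 (10.248.53.0 - 10.248.53.63) does not contain 10.248.53.167
  10.248.61.0/24 (10.248.61.0 - 10.248.61.255) does not contain 10.248.53.167
  10.248.55.0/24 (10.248.55.0 - 10.248.55.255) does not contain 10.248.53.167
  10.248.48.0/22 (10.248.48.0 - 10.248.51.255) does not contain 10.248.53.167
  10.248.0.0/19 (10.248.0.0 - 10.248.31.255) does not contain 10.248.53.167
  10.248.64.0/18 (10.248.64.0 - 10.248.127.255) does not contain 10.248.53.167
Longest matching prefix is /15 -> next hop Router L.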